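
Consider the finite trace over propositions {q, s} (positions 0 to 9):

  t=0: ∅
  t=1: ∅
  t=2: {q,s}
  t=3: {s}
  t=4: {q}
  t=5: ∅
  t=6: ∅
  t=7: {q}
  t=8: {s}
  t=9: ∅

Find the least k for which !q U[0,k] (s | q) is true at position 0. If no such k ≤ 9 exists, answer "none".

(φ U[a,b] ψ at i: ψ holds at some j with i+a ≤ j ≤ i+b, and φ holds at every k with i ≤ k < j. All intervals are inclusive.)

Need earliest j ≥ 0 with (s | q), and !q at every k in [0,j-1].
  j=0: rhs fails.
  j=1: rhs fails.
  j=2: rhs holds; lhs holds on [0,1]. k = 2.

2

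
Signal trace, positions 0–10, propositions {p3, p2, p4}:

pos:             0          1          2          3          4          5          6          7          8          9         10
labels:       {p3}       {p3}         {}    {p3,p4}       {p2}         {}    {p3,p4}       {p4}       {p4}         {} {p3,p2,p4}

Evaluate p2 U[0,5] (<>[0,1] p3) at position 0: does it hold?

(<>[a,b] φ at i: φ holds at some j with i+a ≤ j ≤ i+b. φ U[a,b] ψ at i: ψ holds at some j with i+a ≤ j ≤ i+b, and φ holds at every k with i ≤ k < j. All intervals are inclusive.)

Holds

Need some j in [0,5] with <>[0,1] p3, and p2 at every k in [0,j-1].
  j=0: <>[0,1] p3 holds; no prefix to check → satisfied.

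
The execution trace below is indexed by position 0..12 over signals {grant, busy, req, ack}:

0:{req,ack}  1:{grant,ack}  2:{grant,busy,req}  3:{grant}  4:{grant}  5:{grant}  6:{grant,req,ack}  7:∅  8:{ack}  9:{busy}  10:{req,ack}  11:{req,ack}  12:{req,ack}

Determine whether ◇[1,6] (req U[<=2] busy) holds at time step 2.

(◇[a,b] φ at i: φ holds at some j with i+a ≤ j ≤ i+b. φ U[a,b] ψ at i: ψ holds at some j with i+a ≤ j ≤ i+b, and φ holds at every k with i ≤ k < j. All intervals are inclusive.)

Check (req U[<=2] busy) at each j in [3,8]:
  j=3: fails
  j=4: fails
  j=5: fails
  j=6: fails
  j=7: fails
  j=8: fails
No position in the window satisfies it → formula fails.

Does not hold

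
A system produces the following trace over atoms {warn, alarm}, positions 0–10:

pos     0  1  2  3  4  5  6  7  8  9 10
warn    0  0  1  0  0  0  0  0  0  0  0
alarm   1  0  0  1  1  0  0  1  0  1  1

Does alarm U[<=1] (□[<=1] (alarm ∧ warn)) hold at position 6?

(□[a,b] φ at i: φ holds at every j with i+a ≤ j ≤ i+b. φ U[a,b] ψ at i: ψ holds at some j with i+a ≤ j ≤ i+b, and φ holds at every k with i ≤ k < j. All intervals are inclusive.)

Does not hold

Need some j in [6,7] with □[<=1] (alarm ∧ warn), and alarm at every k in [6,j-1].
  j=6: □[<=1] (alarm ∧ warn) — fails at 6.
  j=7: □[<=1] (alarm ∧ warn) — fails at 7.
No j in the window works → until fails.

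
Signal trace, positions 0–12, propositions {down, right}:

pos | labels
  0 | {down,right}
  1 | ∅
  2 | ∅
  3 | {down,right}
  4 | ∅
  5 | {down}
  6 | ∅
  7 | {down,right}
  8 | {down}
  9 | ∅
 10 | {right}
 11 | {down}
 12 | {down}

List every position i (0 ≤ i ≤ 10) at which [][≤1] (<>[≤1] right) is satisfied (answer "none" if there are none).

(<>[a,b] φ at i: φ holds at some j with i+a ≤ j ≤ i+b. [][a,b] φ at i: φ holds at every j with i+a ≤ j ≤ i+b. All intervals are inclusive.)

2, 6, 9

Evaluate at each i in [0,10]:
  i=0: ✗ (fails at j=1)
  i=1: ✗ (fails at j=1)
  i=2: ✓ (all of [2,3])
  i=3: ✗ (fails at j=4)
  i=4: ✗ (fails at j=4)
  i=5: ✗ (fails at j=5)
  i=6: ✓ (all of [6,7])
  i=7: ✗ (fails at j=8)
  i=8: ✗ (fails at j=8)
  i=9: ✓ (all of [9,10])
  i=10: ✗ (fails at j=11)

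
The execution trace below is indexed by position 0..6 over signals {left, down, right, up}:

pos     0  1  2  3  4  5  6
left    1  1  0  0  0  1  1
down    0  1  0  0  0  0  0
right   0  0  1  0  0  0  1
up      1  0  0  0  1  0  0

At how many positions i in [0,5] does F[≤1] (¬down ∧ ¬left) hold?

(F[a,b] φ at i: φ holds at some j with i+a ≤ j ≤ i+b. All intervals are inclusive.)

Evaluate at each i in [0,5]:
  i=0: ✗ (none in [0,1])
  i=1: ✓ (witness j=2)
  i=2: ✓ (witness j=2)
  i=3: ✓ (witness j=3)
  i=4: ✓ (witness j=4)
  i=5: ✗ (none in [5,6])
Positions where it holds: {1, 2, 3, 4} → 4.

4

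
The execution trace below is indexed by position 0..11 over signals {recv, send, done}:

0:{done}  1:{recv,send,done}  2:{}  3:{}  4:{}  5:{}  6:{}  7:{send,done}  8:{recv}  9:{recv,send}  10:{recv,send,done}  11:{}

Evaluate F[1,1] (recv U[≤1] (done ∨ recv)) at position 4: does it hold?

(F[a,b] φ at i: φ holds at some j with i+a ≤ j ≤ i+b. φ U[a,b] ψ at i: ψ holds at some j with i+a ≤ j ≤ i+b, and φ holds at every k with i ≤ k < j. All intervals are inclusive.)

No

Check (recv U[≤1] (done ∨ recv)) at each j in [5,5]:
  j=5: fails
No position in the window satisfies it → formula fails.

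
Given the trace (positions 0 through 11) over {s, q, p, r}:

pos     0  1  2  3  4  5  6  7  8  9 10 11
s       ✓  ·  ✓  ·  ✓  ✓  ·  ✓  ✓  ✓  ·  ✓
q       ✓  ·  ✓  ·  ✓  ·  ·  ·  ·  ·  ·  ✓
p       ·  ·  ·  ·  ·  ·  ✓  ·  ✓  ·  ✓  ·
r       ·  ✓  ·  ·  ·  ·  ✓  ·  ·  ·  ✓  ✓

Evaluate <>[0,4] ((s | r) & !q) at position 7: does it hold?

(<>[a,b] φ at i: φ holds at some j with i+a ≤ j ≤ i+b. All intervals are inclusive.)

Check ((s | r) & !q) at each j in [7,11]:
  j=7: true
  j=8: true
  j=9: true
  j=10: true
  j=11: false
Found at j=7 → formula holds.

True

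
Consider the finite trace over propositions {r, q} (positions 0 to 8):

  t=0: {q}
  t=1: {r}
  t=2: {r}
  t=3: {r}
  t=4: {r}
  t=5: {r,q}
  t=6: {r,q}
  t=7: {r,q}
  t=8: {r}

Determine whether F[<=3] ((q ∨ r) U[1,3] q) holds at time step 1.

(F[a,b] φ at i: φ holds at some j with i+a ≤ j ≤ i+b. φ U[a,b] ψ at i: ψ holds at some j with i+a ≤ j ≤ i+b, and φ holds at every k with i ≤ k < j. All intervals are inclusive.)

Check ((q ∨ r) U[1,3] q) at each j in [1,4]:
  j=1: fails
  j=2: holds
  j=3: holds
  j=4: holds
Found at j=2 → formula holds.

True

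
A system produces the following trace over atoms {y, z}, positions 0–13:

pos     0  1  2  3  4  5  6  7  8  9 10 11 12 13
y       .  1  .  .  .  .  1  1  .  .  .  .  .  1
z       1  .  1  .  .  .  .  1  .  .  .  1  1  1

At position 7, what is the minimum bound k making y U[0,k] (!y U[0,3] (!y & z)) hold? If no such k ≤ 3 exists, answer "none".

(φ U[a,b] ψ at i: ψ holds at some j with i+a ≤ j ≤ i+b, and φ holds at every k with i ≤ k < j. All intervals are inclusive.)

Need earliest j ≥ 7 with (!y U[0,3] (!y & z)), and y at every k in [7,j-1].
  j=7: rhs fails.
  j=8: rhs holds; lhs holds on [7,7]. k = 1.

1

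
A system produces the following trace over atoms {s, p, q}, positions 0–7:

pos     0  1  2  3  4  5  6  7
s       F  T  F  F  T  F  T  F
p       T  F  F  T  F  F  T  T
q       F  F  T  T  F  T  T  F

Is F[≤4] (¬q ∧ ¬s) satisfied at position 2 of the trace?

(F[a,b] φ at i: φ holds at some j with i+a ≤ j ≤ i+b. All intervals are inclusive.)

Check (¬q ∧ ¬s) at each j in [2,6]:
  j=2: false
  j=3: false
  j=4: false
  j=5: false
  j=6: false
No position in the window satisfies it → formula fails.

Does not hold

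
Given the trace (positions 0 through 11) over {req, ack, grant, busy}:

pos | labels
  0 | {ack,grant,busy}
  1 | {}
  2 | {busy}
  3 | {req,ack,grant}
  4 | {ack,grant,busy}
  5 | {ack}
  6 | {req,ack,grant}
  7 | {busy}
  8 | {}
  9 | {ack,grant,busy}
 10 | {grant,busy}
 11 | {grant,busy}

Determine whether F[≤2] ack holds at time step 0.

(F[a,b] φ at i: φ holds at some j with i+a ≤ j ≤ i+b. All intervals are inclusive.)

Check ack at each j in [0,2]:
  j=0: true
  j=1: false
  j=2: false
Found at j=0 → formula holds.

Holds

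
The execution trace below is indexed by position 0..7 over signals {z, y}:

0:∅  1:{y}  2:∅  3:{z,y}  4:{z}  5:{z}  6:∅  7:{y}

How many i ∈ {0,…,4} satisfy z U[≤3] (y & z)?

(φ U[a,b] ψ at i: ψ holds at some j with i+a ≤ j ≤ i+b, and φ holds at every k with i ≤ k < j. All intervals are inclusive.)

1

Evaluate at each i in [0,4]:
  i=0: ✗ (lhs fails at k=0 before rhs at j=3)
  i=1: ✗ (lhs fails at k=1 before rhs at j=3)
  i=2: ✗ (lhs fails at k=2 before rhs at j=3)
  i=3: ✓ (rhs at j=3)
  i=4: ✗ (no rhs in [4,7])
Positions where it holds: {3} → 1.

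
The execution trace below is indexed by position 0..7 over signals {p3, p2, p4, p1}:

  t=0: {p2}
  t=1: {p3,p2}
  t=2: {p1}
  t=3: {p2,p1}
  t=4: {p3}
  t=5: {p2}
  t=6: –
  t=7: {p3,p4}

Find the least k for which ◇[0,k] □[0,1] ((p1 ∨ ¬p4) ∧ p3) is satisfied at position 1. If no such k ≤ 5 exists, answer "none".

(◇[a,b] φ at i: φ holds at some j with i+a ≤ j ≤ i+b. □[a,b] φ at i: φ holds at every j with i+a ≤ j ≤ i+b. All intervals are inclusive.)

Scan j = 1,2,… for □[0,1] ((p1 ∨ ¬p4) ∧ p3):
  j=1: fails
  j=2: fails
  j=3: fails
  j=4: fails
  j=5: fails
  j=6: fails
No j in [1,6] satisfies it → none.

none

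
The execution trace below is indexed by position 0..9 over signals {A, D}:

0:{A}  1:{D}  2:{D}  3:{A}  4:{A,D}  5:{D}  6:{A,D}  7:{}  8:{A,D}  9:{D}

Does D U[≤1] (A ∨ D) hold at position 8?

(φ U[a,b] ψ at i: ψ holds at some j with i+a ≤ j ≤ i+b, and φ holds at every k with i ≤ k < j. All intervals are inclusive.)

True

Need some j in [8,9] with (A ∨ D), and D at every k in [8,j-1].
  j=8: (A ∨ D) holds; no prefix to check → satisfied.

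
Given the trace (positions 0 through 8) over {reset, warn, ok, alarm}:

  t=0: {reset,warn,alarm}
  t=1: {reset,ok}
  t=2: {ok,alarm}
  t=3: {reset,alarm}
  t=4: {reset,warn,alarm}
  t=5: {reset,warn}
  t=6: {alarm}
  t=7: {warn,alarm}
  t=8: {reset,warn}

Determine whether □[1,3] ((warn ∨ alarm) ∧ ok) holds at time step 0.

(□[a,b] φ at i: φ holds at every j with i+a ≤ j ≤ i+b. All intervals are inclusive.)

Check ((warn ∨ alarm) ∧ ok) at every j in [1,3]:
  j=1: false
  j=2: true
  j=3: false
Fails at j=1 → formula fails.

No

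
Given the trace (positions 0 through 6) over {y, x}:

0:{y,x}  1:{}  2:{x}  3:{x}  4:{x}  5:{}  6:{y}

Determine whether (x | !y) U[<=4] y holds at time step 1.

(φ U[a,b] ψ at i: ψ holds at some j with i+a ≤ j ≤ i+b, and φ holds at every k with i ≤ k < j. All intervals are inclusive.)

False

Need some j in [1,5] with y, and (x | !y) at every k in [1,j-1].
  j=1: y false.
  j=2: y false.
  j=3: y false.
  j=4: y false.
  j=5: y false.
No j in the window works → until fails.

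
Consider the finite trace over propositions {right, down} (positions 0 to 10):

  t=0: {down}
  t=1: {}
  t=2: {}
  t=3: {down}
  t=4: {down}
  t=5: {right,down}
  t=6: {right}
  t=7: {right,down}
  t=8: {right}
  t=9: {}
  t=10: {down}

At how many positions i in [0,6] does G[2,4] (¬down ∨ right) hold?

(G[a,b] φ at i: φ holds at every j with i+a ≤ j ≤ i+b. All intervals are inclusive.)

Evaluate at each i in [0,6]:
  i=0: ✗ (fails at j=3)
  i=1: ✗ (fails at j=3)
  i=2: ✗ (fails at j=4)
  i=3: ✓ (all of [5,7])
  i=4: ✓ (all of [6,8])
  i=5: ✓ (all of [7,9])
  i=6: ✗ (fails at j=10)
Positions where it holds: {3, 4, 5} → 3.

3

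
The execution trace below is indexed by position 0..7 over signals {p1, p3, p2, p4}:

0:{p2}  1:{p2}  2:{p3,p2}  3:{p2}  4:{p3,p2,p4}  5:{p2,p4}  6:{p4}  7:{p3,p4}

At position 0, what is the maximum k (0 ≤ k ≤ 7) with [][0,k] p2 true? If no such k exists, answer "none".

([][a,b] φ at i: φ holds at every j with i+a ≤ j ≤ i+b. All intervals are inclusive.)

5

p2 must hold from j=0 onward; find where it first fails.
  j=0: holds
  j=1: holds
  j=2: holds
  j=3: holds
  j=4: holds
  j=5: holds
  j=6: fails
Holds on [0,5], so largest k = 5.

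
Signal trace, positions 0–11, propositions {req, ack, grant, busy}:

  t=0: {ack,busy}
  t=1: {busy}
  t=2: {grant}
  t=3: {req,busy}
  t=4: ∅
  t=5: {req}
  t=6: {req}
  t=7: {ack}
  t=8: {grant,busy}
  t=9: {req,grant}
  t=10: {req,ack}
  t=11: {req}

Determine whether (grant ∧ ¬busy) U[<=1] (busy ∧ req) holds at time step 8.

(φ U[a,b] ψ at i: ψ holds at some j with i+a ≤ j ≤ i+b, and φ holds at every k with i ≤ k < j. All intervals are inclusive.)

No

Need some j in [8,9] with (busy ∧ req), and (grant ∧ ¬busy) at every k in [8,j-1].
  j=8: (busy ∧ req) false.
  j=9: (busy ∧ req) false.
No j in the window works → until fails.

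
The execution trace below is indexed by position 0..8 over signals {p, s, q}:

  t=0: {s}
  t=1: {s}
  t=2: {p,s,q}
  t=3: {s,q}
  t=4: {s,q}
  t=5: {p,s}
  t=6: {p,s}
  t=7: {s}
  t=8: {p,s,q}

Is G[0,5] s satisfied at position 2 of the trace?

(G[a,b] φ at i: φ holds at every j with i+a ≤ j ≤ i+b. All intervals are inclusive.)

Yes

Check s at every j in [2,7]:
  j=2: true
  j=3: true
  j=4: true
  j=5: true
  j=6: true
  j=7: true
All positions satisfy it → formula holds.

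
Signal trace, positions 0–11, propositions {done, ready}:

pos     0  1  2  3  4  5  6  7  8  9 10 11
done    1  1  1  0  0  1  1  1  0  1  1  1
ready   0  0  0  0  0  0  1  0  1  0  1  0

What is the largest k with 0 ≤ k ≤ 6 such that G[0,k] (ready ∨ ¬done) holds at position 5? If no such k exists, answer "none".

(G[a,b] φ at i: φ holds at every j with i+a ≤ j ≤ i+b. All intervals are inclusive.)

none

(ready ∨ ¬done) must hold from j=5 onward; find where it first fails.
  j=5: fails → no k works.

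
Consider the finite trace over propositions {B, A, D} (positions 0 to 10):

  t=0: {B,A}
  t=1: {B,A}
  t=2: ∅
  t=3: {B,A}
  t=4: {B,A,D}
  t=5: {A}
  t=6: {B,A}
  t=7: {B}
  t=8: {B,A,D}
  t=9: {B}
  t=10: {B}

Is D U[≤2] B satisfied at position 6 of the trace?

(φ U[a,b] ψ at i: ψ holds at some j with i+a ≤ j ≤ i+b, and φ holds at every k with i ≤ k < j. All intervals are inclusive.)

Need some j in [6,8] with B, and D at every k in [6,j-1].
  j=6: B holds; no prefix to check → satisfied.

Yes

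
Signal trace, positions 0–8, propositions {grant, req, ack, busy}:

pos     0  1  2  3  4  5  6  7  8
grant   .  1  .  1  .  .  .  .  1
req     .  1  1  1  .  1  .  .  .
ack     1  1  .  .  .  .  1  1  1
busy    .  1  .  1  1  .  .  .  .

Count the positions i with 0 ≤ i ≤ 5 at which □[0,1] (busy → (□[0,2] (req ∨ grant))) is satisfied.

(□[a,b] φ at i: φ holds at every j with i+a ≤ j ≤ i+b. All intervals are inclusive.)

Evaluate at each i in [0,5]:
  i=0: ✓ (all of [0,1])
  i=1: ✓ (all of [1,2])
  i=2: ✗ (fails at j=3)
  i=3: ✗ (fails at j=3)
  i=4: ✗ (fails at j=4)
  i=5: ✓ (all of [5,6])
Positions where it holds: {0, 1, 5} → 3.

3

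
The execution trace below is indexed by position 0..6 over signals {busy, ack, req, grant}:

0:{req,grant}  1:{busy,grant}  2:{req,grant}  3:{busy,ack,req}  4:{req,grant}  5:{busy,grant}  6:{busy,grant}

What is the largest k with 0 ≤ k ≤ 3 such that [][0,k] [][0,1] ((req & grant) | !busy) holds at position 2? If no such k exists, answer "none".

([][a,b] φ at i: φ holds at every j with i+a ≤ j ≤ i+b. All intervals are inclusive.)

[][0,1] ((req & grant) | !busy) must hold from j=2 onward; find where it first fails.
  j=2: fails → no k works.

none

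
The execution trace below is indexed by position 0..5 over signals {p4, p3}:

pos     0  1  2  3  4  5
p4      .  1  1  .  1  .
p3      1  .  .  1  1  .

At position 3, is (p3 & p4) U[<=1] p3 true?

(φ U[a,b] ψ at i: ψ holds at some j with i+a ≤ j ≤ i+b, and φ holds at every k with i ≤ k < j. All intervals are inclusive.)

Need some j in [3,4] with p3, and (p3 & p4) at every k in [3,j-1].
  j=3: p3 holds; no prefix to check → satisfied.

True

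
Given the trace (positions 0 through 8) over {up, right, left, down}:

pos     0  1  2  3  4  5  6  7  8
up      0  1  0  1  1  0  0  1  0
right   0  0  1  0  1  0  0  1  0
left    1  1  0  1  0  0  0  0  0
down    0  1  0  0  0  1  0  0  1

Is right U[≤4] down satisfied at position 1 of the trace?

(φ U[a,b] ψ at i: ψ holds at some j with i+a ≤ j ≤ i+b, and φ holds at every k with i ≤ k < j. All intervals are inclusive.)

True

Need some j in [1,5] with down, and right at every k in [1,j-1].
  j=1: down holds; no prefix to check → satisfied.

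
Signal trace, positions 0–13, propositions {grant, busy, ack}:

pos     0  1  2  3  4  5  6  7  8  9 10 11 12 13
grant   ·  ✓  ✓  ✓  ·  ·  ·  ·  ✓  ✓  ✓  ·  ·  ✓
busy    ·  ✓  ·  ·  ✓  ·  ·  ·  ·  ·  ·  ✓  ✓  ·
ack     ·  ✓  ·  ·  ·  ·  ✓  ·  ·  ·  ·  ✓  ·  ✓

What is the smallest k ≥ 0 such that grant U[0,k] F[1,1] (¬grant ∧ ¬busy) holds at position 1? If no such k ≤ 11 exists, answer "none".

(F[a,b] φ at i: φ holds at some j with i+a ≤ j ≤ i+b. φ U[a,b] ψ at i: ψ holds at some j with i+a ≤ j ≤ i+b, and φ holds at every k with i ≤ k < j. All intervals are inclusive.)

Need earliest j ≥ 1 with F[1,1] (¬grant ∧ ¬busy), and grant at every k in [1,j-1].
  j=1: rhs fails.
  j=2: rhs fails.
  j=3: rhs fails.
  j=4: rhs holds; lhs holds on [1,3]. k = 3.

3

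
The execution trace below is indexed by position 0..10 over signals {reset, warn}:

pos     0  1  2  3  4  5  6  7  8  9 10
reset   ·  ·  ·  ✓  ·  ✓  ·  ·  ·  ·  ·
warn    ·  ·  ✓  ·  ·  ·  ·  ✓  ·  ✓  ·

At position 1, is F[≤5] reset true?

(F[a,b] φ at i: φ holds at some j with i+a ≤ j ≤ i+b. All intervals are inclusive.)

Check reset at each j in [1,6]:
  j=1: false
  j=2: false
  j=3: true
  j=4: false
  j=5: true
  j=6: false
Found at j=3 → formula holds.

True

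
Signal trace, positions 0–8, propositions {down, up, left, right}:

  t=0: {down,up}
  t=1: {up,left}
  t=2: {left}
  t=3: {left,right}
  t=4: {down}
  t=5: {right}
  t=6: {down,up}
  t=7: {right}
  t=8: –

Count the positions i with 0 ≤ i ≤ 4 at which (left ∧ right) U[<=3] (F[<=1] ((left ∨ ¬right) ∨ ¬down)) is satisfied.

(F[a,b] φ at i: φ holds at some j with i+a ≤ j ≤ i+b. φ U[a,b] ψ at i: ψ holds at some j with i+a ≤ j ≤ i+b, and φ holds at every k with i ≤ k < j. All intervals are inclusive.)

Evaluate at each i in [0,4]:
  i=0: ✓ (rhs at j=0)
  i=1: ✓ (rhs at j=1)
  i=2: ✓ (rhs at j=2)
  i=3: ✓ (rhs at j=3)
  i=4: ✓ (rhs at j=4)
Positions where it holds: {0, 1, 2, 3, 4} → 5.

5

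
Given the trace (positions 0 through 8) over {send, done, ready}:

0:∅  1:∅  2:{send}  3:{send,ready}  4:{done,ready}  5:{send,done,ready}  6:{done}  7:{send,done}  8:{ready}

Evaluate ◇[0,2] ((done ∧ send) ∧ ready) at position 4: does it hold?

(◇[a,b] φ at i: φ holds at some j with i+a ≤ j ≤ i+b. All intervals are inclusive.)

Check ((done ∧ send) ∧ ready) at each j in [4,6]:
  j=4: false
  j=5: true
  j=6: false
Found at j=5 → formula holds.

True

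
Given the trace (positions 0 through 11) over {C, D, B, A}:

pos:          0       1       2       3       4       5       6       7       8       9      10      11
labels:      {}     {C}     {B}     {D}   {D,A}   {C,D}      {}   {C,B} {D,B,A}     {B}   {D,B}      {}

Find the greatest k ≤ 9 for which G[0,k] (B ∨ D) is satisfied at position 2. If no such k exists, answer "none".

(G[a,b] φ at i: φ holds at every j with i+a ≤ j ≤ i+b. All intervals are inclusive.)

(B ∨ D) must hold from j=2 onward; find where it first fails.
  j=2: holds
  j=3: holds
  j=4: holds
  j=5: holds
  j=6: fails
Holds on [2,5], so largest k = 3.

3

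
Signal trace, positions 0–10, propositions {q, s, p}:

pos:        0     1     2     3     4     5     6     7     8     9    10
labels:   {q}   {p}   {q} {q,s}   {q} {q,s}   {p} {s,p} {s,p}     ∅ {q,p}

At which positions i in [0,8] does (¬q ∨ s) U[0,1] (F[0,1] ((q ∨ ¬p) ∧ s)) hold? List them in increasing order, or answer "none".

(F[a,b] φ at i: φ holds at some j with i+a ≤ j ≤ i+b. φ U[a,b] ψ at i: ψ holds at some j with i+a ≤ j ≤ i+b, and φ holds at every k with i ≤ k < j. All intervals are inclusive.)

Evaluate at each i in [0,8]:
  i=0: ✗ (no rhs in [0,1])
  i=1: ✓ (rhs at j=2; lhs holds on [1,1])
  i=2: ✓ (rhs at j=2)
  i=3: ✓ (rhs at j=3)
  i=4: ✓ (rhs at j=4)
  i=5: ✓ (rhs at j=5)
  i=6: ✗ (no rhs in [6,7])
  i=7: ✗ (no rhs in [7,8])
  i=8: ✗ (no rhs in [8,9])

1, 2, 3, 4, 5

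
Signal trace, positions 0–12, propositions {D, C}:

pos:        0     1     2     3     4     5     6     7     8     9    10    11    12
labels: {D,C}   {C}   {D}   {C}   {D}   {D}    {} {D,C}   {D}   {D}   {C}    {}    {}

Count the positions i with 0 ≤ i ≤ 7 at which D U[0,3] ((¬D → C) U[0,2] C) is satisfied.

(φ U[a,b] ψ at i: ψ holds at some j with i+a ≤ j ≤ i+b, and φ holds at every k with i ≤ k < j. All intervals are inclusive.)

Evaluate at each i in [0,7]:
  i=0: ✓ (rhs at j=0)
  i=1: ✓ (rhs at j=1)
  i=2: ✓ (rhs at j=2)
  i=3: ✓ (rhs at j=3)
  i=4: ✗ (lhs fails at k=6 before rhs at j=7)
  i=5: ✗ (lhs fails at k=6 before rhs at j=7)
  i=6: ✗ (lhs fails at k=6 before rhs at j=7)
  i=7: ✓ (rhs at j=7)
Positions where it holds: {0, 1, 2, 3, 7} → 5.

5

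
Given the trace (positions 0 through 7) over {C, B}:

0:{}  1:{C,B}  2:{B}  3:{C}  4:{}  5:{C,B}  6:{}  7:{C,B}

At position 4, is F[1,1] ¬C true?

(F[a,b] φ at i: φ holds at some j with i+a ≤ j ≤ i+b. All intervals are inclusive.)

False

Check ¬C at each j in [5,5]:
  j=5: false
No position in the window satisfies it → formula fails.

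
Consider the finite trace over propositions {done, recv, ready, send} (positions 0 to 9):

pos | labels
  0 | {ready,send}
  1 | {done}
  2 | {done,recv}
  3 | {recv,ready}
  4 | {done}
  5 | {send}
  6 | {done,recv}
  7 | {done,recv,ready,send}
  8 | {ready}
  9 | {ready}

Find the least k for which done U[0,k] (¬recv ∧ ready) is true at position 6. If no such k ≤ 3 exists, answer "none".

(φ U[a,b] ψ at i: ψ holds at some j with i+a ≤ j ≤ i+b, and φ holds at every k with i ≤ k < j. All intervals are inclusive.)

Need earliest j ≥ 6 with (¬recv ∧ ready), and done at every k in [6,j-1].
  j=6: rhs fails.
  j=7: rhs fails.
  j=8: rhs holds; lhs holds on [6,7]. k = 2.

2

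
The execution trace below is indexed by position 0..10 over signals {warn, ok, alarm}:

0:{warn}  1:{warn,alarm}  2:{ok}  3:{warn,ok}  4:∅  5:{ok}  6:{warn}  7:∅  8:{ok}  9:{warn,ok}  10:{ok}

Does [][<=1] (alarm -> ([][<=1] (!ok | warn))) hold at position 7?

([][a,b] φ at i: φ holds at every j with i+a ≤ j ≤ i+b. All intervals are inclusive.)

True

Check (alarm -> ([][<=1] (!ok | warn))) at every j in [7,8]:
  j=7: antecedent false → ✓
  j=8: antecedent false → ✓
All positions satisfy it → formula holds.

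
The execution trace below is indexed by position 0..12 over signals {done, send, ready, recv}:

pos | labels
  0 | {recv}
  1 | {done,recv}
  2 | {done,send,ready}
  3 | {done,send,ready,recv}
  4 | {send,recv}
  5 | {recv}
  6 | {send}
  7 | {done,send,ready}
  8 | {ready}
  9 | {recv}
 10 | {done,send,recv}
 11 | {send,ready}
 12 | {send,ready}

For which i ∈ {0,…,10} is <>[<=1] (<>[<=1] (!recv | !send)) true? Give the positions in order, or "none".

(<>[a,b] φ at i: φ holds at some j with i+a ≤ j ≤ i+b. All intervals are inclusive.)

Evaluate at each i in [0,10]:
  i=0: ✓ (witness j=0)
  i=1: ✓ (witness j=1)
  i=2: ✓ (witness j=2)
  i=3: ✓ (witness j=4)
  i=4: ✓ (witness j=4)
  i=5: ✓ (witness j=5)
  i=6: ✓ (witness j=6)
  i=7: ✓ (witness j=7)
  i=8: ✓ (witness j=8)
  i=9: ✓ (witness j=9)
  i=10: ✓ (witness j=10)

0, 1, 2, 3, 4, 5, 6, 7, 8, 9, 10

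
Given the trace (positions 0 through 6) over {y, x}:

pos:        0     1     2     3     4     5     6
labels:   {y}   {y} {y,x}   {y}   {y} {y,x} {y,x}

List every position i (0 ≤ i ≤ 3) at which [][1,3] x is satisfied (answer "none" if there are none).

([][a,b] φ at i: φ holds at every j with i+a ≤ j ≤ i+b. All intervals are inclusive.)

Evaluate at each i in [0,3]:
  i=0: ✗ (fails at j=1)
  i=1: ✗ (fails at j=3)
  i=2: ✗ (fails at j=3)
  i=3: ✗ (fails at j=4)

none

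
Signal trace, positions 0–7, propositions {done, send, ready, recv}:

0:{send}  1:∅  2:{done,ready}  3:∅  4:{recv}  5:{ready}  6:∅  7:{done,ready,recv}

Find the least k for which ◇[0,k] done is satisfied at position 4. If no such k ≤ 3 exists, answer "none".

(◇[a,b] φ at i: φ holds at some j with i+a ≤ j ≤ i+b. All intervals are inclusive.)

3

Scan j = 4,5,… for done:
  j=4: fails
  j=5: fails
  j=6: fails
  j=7: holds
First hit at j=7, so smallest k = 7-4 = 3.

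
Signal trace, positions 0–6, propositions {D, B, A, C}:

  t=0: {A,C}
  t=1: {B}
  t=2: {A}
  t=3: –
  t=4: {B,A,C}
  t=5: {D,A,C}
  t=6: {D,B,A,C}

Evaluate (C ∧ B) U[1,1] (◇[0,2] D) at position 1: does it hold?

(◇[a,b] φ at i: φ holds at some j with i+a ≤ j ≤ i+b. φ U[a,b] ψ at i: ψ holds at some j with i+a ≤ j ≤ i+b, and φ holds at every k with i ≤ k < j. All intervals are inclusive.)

Need some j in [2,2] with ◇[0,2] D, and (C ∧ B) at every k in [1,j-1].
  j=2: ◇[0,2] D — fails (none in [2,4]).
No j in the window works → until fails.

False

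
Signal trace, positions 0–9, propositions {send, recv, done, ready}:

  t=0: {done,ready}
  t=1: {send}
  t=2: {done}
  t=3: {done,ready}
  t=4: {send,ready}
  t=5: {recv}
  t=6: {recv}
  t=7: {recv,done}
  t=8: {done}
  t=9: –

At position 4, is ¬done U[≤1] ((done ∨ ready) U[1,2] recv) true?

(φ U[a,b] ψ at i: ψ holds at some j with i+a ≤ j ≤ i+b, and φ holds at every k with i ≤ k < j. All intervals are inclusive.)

Yes

Need some j in [4,5] with ((done ∨ ready) U[1,2] recv), and ¬done at every k in [4,j-1].
  j=4: ((done ∨ ready) U[1,2] recv) holds; no prefix to check → satisfied.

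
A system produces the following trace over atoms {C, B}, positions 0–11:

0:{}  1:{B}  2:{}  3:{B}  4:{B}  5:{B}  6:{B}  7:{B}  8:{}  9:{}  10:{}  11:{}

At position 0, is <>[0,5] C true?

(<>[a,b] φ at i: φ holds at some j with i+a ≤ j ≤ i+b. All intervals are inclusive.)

Check C at each j in [0,5]:
  j=0: false
  j=1: false
  j=2: false
  j=3: false
  j=4: false
  j=5: false
No position in the window satisfies it → formula fails.

No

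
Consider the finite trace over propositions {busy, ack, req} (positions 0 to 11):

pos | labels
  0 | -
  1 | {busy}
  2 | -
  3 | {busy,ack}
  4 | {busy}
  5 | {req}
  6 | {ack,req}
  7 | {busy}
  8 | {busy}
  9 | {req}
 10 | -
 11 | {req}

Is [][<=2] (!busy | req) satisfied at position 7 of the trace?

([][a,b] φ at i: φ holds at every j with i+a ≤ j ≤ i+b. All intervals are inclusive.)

Does not hold

Check (!busy | req) at every j in [7,9]:
  j=7: false
  j=8: false
  j=9: true
Fails at j=7 → formula fails.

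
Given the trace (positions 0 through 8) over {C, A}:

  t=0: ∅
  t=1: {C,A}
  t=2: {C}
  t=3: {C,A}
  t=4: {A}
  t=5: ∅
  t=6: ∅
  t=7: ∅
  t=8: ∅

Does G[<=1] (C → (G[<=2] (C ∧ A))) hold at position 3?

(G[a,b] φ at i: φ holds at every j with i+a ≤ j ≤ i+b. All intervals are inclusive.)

Check (C → (G[<=2] (C ∧ A))) at every j in [3,4]:
  j=3: antecedent true; consequent fails at 4 → ✗
  j=4: antecedent false → ✓
Fails at j=3 → formula fails.

No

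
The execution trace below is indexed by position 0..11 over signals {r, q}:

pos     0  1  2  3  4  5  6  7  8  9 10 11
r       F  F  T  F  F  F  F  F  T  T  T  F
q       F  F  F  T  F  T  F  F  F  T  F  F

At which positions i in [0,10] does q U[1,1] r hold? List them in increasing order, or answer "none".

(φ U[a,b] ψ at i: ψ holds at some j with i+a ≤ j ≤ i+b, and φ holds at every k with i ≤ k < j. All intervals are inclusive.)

9

Evaluate at each i in [0,10]:
  i=0: ✗ (no rhs in [1,1])
  i=1: ✗ (lhs fails at k=1 before rhs at j=2)
  i=2: ✗ (no rhs in [3,3])
  i=3: ✗ (no rhs in [4,4])
  i=4: ✗ (no rhs in [5,5])
  i=5: ✗ (no rhs in [6,6])
  i=6: ✗ (no rhs in [7,7])
  i=7: ✗ (lhs fails at k=7 before rhs at j=8)
  i=8: ✗ (lhs fails at k=8 before rhs at j=9)
  i=9: ✓ (rhs at j=10; lhs holds on [9,9])
  i=10: ✗ (no rhs in [11,11])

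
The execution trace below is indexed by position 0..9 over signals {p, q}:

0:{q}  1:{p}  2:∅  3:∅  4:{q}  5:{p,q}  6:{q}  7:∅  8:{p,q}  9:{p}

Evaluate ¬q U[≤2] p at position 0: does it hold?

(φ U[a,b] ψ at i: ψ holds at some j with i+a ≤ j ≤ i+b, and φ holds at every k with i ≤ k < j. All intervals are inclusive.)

Need some j in [0,2] with p, and ¬q at every k in [0,j-1].
  j=0: p false.
  j=1: p holds, but ¬q fails at k=0 → not this j.
  j=2: p false.
No j in the window works → until fails.

Does not hold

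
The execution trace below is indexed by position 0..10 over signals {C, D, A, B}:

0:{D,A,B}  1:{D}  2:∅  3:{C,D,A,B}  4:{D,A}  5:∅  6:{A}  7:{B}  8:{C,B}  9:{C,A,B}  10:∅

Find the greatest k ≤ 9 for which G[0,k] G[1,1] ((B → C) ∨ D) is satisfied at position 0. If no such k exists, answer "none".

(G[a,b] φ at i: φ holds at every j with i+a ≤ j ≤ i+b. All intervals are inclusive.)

5

G[1,1] ((B → C) ∨ D) must hold from j=0 onward; find where it first fails.
  j=0: holds
  j=1: holds
  j=2: holds
  j=3: holds
  j=4: holds
  j=5: holds
  j=6: fails
Holds on [0,5], so largest k = 5.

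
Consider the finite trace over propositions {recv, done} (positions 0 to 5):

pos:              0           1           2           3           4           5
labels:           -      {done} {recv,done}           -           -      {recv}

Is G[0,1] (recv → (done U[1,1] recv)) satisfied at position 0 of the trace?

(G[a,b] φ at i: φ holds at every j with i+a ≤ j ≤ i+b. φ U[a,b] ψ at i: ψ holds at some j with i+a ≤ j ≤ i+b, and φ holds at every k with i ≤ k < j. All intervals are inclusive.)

Holds

Check (recv → (done U[1,1] recv)) at every j in [0,1]:
  j=0: antecedent false → ✓
  j=1: antecedent false → ✓
All positions satisfy it → formula holds.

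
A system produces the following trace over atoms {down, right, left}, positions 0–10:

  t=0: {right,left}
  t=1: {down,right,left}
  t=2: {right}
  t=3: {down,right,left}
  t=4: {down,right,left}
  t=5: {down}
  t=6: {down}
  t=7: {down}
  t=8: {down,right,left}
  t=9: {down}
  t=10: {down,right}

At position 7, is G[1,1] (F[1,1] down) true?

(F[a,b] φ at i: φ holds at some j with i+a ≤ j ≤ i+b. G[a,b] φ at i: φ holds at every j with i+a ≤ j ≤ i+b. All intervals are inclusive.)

Yes

Check F[1,1] down at every j in [8,8]:
  j=8: holds (witness at 9)
All positions satisfy it → formula holds.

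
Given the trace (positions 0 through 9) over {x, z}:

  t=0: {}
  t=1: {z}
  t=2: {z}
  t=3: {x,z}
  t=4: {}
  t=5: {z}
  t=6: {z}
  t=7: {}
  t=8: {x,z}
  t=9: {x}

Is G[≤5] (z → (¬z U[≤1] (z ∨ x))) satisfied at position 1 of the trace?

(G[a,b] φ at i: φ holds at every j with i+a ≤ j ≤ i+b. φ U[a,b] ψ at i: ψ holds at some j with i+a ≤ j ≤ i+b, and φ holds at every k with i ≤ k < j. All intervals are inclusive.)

Holds

Check (z → (¬z U[≤1] (z ∨ x))) at every j in [1,6]:
  j=1: antecedent true; consequent holds → ✓
  j=2: antecedent true; consequent holds → ✓
  j=3: antecedent true; consequent holds → ✓
  j=4: antecedent false → ✓
  j=5: antecedent true; consequent holds → ✓
  j=6: antecedent true; consequent holds → ✓
All positions satisfy it → formula holds.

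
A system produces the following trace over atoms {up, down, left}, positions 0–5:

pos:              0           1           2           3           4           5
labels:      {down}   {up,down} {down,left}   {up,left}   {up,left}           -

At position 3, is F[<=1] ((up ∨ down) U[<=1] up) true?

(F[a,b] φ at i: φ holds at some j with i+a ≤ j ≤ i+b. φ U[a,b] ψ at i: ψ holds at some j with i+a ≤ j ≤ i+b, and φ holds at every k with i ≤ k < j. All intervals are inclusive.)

Check ((up ∨ down) U[<=1] up) at each j in [3,4]:
  j=3: holds
  j=4: holds
Found at j=3 → formula holds.

True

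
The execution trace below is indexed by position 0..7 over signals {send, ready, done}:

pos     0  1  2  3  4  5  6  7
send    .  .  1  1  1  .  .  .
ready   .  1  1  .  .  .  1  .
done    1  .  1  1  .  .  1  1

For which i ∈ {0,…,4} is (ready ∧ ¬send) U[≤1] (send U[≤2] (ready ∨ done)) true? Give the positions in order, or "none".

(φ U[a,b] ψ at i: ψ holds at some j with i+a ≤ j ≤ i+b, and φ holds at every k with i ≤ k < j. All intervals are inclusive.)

0, 1, 2, 3

Evaluate at each i in [0,4]:
  i=0: ✓ (rhs at j=0)
  i=1: ✓ (rhs at j=1)
  i=2: ✓ (rhs at j=2)
  i=3: ✓ (rhs at j=3)
  i=4: ✗ (no rhs in [4,5])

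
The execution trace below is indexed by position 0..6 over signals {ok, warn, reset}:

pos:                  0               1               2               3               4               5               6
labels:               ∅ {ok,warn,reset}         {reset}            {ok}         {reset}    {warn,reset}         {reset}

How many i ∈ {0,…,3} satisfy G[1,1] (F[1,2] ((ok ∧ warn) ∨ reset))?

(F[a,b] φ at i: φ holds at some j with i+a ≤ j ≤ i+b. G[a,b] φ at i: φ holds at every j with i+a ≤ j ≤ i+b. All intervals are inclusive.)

Evaluate at each i in [0,3]:
  i=0: ✓ (all of [1,1])
  i=1: ✓ (all of [2,2])
  i=2: ✓ (all of [3,3])
  i=3: ✓ (all of [4,4])
Positions where it holds: {0, 1, 2, 3} → 4.

4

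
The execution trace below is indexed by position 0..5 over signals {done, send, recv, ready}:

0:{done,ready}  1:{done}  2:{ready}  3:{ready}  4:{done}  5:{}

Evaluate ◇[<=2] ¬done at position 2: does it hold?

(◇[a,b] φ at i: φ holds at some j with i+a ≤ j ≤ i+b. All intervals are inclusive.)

Yes

Check ¬done at each j in [2,4]:
  j=2: true
  j=3: true
  j=4: false
Found at j=2 → formula holds.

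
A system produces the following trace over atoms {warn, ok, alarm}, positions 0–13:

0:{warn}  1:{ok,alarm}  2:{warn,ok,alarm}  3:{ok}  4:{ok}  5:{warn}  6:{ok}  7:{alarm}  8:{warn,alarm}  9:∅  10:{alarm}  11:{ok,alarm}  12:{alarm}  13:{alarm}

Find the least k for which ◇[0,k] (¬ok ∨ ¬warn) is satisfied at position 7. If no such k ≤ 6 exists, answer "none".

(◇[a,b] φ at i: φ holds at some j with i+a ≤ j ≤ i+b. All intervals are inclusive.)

0

Scan j = 7,8,… for (¬ok ∨ ¬warn):
  j=7: holds
First hit at j=7, so smallest k = 7-7 = 0.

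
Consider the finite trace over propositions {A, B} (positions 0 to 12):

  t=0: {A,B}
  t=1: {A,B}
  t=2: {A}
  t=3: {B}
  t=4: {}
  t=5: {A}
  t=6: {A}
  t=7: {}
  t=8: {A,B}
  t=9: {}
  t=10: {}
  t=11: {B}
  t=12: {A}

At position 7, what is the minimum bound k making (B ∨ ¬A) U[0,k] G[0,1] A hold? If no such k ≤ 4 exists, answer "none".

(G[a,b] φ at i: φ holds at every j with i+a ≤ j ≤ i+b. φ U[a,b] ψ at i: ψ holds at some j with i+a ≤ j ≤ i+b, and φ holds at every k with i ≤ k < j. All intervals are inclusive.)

Need earliest j ≥ 7 with G[0,1] A, and (B ∨ ¬A) at every k in [7,j-1].
  j=7: rhs fails.
  j=8: rhs fails.
  j=9: rhs fails.
  j=10: rhs fails.
  j=11: rhs fails.
No witness within the range → none.

none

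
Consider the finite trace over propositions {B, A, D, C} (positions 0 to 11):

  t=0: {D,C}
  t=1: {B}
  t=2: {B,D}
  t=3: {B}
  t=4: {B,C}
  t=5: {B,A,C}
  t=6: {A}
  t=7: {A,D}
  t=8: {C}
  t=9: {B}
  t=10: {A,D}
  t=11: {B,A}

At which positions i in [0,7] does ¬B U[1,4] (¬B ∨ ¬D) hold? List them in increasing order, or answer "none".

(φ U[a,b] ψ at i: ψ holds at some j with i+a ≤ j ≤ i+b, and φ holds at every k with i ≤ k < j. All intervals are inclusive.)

0, 6, 7

Evaluate at each i in [0,7]:
  i=0: ✓ (rhs at j=1; lhs holds on [0,0])
  i=1: ✗ (lhs fails at k=1 before rhs at j=3)
  i=2: ✗ (lhs fails at k=2 before rhs at j=3)
  i=3: ✗ (lhs fails at k=3 before rhs at j=4)
  i=4: ✗ (lhs fails at k=4 before rhs at j=5)
  i=5: ✗ (lhs fails at k=5 before rhs at j=6)
  i=6: ✓ (rhs at j=7; lhs holds on [6,6])
  i=7: ✓ (rhs at j=8; lhs holds on [7,7])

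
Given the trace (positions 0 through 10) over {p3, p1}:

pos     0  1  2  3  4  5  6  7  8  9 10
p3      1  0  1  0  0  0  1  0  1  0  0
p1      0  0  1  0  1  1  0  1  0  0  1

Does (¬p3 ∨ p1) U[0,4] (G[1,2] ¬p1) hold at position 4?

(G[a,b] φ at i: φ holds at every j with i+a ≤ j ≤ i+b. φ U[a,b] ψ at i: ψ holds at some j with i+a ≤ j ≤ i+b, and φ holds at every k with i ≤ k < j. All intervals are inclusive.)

Need some j in [4,8] with G[1,2] ¬p1, and (¬p3 ∨ p1) at every k in [4,j-1].
  j=4: G[1,2] ¬p1 — fails at 5.
  j=5: G[1,2] ¬p1 — fails at 7.
  j=6: G[1,2] ¬p1 — fails at 7.
  j=7: G[1,2] ¬p1 holds, but (¬p3 ∨ p1) fails at k=6 → not this j.
  j=8: G[1,2] ¬p1 — fails at 10.
No j in the window works → until fails.

No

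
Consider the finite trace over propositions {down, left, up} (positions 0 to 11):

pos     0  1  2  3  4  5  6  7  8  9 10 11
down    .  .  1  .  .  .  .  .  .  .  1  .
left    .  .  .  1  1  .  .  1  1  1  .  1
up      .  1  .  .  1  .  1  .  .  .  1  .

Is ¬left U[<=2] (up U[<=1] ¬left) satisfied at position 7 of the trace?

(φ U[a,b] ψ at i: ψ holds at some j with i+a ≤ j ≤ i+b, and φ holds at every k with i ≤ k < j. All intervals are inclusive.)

No

Need some j in [7,9] with (up U[<=1] ¬left), and ¬left at every k in [7,j-1].
  j=7: (up U[<=1] ¬left) — fails.
  j=8: (up U[<=1] ¬left) — fails.
  j=9: (up U[<=1] ¬left) — fails.
No j in the window works → until fails.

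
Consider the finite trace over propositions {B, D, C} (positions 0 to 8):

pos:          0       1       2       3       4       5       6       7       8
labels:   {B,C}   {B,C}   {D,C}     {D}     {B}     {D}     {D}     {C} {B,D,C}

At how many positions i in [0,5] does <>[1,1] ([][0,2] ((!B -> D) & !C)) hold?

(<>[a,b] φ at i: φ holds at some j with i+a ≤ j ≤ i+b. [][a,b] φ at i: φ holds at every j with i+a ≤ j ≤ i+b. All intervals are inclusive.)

Evaluate at each i in [0,5]:
  i=0: ✗ (none in [1,1])
  i=1: ✗ (none in [2,2])
  i=2: ✓ (witness j=3)
  i=3: ✓ (witness j=4)
  i=4: ✗ (none in [5,5])
  i=5: ✗ (none in [6,6])
Positions where it holds: {2, 3} → 2.

2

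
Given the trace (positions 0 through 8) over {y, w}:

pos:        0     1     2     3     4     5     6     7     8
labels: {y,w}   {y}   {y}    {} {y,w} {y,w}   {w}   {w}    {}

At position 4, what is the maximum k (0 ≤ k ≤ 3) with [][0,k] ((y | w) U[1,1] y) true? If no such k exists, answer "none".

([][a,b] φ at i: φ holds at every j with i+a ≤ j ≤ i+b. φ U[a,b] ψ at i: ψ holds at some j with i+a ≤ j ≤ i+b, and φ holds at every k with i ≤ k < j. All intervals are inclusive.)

0

((y | w) U[1,1] y) must hold from j=4 onward; find where it first fails.
  j=4: holds
  j=5: fails
Holds on [4,4], so largest k = 0.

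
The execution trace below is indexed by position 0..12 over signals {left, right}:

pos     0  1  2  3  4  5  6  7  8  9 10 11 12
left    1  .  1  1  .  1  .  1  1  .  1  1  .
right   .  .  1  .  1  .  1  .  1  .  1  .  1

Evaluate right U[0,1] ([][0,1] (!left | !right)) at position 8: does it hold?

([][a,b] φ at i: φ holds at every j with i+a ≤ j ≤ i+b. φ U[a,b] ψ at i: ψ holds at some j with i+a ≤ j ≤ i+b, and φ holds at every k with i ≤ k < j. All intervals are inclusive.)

Need some j in [8,9] with [][0,1] (!left | !right), and right at every k in [8,j-1].
  j=8: [][0,1] (!left | !right) — fails at 8.
  j=9: [][0,1] (!left | !right) — fails at 10.
No j in the window works → until fails.

Does not hold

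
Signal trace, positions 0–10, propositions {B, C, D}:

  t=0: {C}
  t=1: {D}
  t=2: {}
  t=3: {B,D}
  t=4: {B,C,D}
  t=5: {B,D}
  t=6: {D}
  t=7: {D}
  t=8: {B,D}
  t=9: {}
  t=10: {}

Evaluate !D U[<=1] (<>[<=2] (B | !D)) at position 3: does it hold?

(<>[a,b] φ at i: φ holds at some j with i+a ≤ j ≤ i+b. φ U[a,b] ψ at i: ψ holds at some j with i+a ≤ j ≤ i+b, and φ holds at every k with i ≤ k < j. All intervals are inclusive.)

Yes

Need some j in [3,4] with <>[<=2] (B | !D), and !D at every k in [3,j-1].
  j=3: <>[<=2] (B | !D) holds; no prefix to check → satisfied.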